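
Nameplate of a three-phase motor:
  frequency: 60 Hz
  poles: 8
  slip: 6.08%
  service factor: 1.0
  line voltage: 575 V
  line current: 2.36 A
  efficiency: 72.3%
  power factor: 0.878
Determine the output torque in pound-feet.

12.4 lb·ft

P_in = √3·V·I·cosφ = 1.732 × 575 × 2.36 × 0.878 = 2064 W
P_out = η·P_in = 0.723 × 2064 = 1492 W
n_s = 120×60/8 = 900 rpm; n = 900×(1−0.0608) = 845 rpm
ω = 2π×845/60 = 88.49 rad/s
τ = P_out/ω = 1492/88.49 = 16.86 N·m
In lb·ft: 16.86/1.356 = 12.4 lb·ft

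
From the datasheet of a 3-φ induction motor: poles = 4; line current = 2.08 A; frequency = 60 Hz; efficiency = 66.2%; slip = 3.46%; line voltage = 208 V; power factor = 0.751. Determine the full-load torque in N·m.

P_in = √3·V·I·cosφ = 1.732 × 208 × 2.08 × 0.751 = 563 W
P_out = η·P_in = 0.662 × 563 = 373 W
n_s = 120×60/4 = 1800 rpm; n = 1800×(1−0.0346) = 1738 rpm
ω = 2π×1738/60 = 182 rad/s
τ = P_out/ω = 373/182 = 2.05 N·m

2.05 N·m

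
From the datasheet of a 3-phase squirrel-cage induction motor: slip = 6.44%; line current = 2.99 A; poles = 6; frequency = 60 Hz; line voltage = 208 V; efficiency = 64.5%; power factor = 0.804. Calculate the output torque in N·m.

P_in = √3·V·I·cosφ = 1.732 × 208 × 2.99 × 0.804 = 866 W
P_out = η·P_in = 0.645 × 866 = 559 W
n_s = 120×60/6 = 1200 rpm; n = 1200×(1−0.0644) = 1123 rpm
ω = 2π×1123/60 = 117.6 rad/s
τ = P_out/ω = 559/117.6 = 4.75 N·m

4.75 N·m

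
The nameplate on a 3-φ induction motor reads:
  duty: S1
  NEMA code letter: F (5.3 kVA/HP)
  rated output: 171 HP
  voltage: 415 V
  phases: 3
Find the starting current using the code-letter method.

1260 A

S_LR = 5.3 × 171 = 906.3 kVA
I_LR = S_LR/(√3·V_L) = 906300/(1.732×415) = 1260 A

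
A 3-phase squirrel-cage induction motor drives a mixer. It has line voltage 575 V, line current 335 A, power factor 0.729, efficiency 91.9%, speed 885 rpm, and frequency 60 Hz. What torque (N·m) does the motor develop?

2410 N·m

P_in = √3·V·I·cosφ = 1.732 × 575 × 335 × 0.729 = 243214 W
P_out = η·P_in = 0.919 × 243214 = 223514 W
n = 885 rpm
ω = 2π×885/60 = 92.68 rad/s
τ = P_out/ω = 223514/92.68 = 2410 N·m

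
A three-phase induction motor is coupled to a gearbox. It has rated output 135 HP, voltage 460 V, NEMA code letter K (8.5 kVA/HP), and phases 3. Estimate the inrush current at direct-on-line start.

1440 A

S_LR = 8.5 × 135 = 1147.5 kVA
I_LR = S_LR/(√3·V_L) = 1147500/(1.732×460) = 1440 A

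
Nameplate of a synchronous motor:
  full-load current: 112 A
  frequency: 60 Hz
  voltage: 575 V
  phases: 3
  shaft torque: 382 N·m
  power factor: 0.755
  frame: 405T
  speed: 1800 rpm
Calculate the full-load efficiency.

85.5 %

ω = 2π × 1800/60 = 188.5 rad/s; P_out = τω = 382 × 188.5 = 72007 W
P_in = √3·V_L·I_L·cosφ = 1.732 × 575 × 112 × 0.755 = 84213 W
η = P_out / P_in = 72007 / 84213 = 0.855 = 85.5%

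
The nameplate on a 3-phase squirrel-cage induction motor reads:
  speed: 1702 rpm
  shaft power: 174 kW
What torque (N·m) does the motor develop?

976 N·m

ω = 2π × 1702/60 = 178.2 rad/s
τ = P/ω = 174000/178.2 = 976 N·m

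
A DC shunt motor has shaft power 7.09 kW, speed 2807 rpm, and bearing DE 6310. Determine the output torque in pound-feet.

ω = 2π × 2807/60 = 293.9 rad/s
τ = P/ω = 7090/293.9 = 24.12 N·m
In lb·ft: 24.12/1.356 = 17.8 lb·ft

17.8 lb·ft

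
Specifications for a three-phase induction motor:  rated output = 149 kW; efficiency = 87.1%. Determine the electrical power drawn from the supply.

171 kW

P_out = 149000 W
P_in = P_out/η = 149000/0.871 = 171068 W = 171 kW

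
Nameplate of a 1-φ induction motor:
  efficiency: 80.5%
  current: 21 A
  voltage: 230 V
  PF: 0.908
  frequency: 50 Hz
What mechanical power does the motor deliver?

P_in = V·I·cosφ = 230 × 21 × 0.908 = 4386 W
P_out = η·P_in = 0.805 × 4386 = 3531 W

3.53 kW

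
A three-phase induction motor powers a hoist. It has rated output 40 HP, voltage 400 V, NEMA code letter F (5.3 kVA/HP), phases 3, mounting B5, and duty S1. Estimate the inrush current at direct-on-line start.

306 A

S_LR = 5.3 × 40 = 212 kVA
I_LR = S_LR/(√3·V_L) = 212000/(1.732×400) = 306 A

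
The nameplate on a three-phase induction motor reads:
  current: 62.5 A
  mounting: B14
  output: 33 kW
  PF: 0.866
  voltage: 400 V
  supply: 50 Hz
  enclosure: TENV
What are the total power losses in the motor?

P_in = √3·V·I·cosφ = 1.732×400×62.5×0.866 = 37498 W
P_out = 33000 W
Losses = P_in − P_out = 37498 − 33000 = 4498 W

4500 W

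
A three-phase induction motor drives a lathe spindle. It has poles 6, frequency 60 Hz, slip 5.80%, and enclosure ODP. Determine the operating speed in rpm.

n_s = 120f/p = 120×60/6 = 1200 rpm
n = n_s(1 − s) = 1200 × (1 − 0.058) = 1130 rpm

1130 rpm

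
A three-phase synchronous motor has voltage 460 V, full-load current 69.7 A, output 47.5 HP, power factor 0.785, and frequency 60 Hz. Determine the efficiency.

P_out = 47.5 × 746 = 35435 W
P_in = √3·V_L·I_L·cosφ = 1.732 × 460 × 69.7 × 0.785 = 43592 W
η = P_out / P_in = 35435 / 43592 = 0.813 = 81.3%

81.3 %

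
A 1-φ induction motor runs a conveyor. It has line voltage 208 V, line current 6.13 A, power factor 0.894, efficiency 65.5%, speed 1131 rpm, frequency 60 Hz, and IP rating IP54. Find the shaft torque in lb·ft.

4.65 lb·ft

P_in = V·I·cosφ = 208 × 6.13 × 0.894 = 1140 W
P_out = η·P_in = 0.655 × 1140 = 747 W
n = 1131 rpm
ω = 2π×1131/60 = 118.4 rad/s
τ = P_out/ω = 747/118.4 = 6.309 N·m
In lb·ft: 6.309/1.356 = 4.65 lb·ft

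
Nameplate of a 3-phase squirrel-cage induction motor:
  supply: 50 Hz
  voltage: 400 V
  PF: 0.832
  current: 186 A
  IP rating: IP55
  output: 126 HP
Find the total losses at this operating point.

P_in = √3·V·I·cosφ = 1.732×400×186×0.832 = 107212 W
P_out = 126×746 = 93996 W
Losses = P_in − P_out = 107212 − 93996 = 13216 W

13.2 kW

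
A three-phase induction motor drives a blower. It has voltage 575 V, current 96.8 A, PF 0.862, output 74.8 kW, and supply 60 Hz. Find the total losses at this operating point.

8300 W

P_in = √3·V·I·cosφ = 1.732×575×96.8×0.862 = 83099 W
P_out = 74800 W
Losses = P_in − P_out = 83099 − 74800 = 8299 W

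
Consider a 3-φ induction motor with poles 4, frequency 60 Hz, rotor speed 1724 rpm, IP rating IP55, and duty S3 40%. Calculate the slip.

4.2 %

n_s = 120f/p = 120×60/4 = 1800 rpm
s = (n_s − n)/n_s = (1800 − 1724)/1800 = 0.0422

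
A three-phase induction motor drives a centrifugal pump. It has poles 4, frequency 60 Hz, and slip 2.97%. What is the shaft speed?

n_s = 120f/p = 120×60/4 = 1800 rpm
n = n_s(1 − s) = 1800 × (1 − 0.0297) = 1747 rpm

1747 rpm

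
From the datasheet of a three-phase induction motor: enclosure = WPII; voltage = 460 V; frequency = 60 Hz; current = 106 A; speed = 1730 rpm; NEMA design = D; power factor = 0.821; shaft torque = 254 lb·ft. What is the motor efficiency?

τ = 254 lb·ft × 1.356 = 344.4 N·m
ω = 2π × 1730/60 = 181.2 rad/s; P_out = τω = 344.4 × 181.2 = 62405 W
P_in = √3·V_L·I_L·cosφ = 1.732 × 460 × 106 × 0.821 = 69335 W
η = P_out / P_in = 62405 / 69335 = 0.900 = 90.0%

90.0 %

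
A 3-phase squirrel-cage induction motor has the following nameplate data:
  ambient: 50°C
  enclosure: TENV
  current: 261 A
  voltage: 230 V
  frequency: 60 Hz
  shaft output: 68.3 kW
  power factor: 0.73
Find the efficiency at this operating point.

P_out = 68.3 kW = 68300 W
P_in = √3·V_L·I_L·cosφ = 1.732 × 230 × 261 × 0.73 = 75900 W
η = P_out / P_in = 68300 / 75900 = 0.900 = 90.0%

90.0 %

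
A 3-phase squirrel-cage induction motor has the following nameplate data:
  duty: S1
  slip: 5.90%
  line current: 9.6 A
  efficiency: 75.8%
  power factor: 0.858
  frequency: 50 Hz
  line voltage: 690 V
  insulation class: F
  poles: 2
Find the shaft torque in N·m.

P_in = √3·V·I·cosφ = 1.732 × 690 × 9.6 × 0.858 = 9844 W
P_out = η·P_in = 0.758 × 9844 = 7462 W
n_s = 120×50/2 = 3000 rpm; n = 3000×(1−0.059) = 2823 rpm
ω = 2π×2823/60 = 295.6 rad/s
τ = P_out/ω = 7462/295.6 = 25.2 N·m

25.2 N·m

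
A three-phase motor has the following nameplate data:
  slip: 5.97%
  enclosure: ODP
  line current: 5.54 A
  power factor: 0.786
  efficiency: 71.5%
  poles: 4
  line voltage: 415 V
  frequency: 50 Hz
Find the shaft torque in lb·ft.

P_in = √3·V·I·cosφ = 1.732 × 415 × 5.54 × 0.786 = 3130 W
P_out = η·P_in = 0.715 × 3130 = 2238 W
n_s = 120×50/4 = 1500 rpm; n = 1500×(1−0.0597) = 1410 rpm
ω = 2π×1410/60 = 147.7 rad/s
τ = P_out/ω = 2238/147.7 = 15.15 N·m
In lb·ft: 15.15/1.356 = 11.2 lb·ft

11.2 lb·ft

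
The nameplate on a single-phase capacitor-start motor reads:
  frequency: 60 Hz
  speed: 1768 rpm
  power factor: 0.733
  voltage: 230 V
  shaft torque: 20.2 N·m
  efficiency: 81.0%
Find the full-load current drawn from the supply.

ω = 2π×1768/60 = 185.1 rad/s; P_out = τω = 20.2 × 185.1 = 3739 W
P_in = P_out / η = 3739 / 0.810 = 4616 W
I = P_in / (V·cosφ) = 4616 / (230 × 0.733) = 27.4 A

27.4 A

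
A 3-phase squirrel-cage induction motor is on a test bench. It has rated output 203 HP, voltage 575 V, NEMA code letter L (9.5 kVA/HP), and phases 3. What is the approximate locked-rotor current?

1940 A

S_LR = 9.5 × 203 = 1928.5 kVA
I_LR = S_LR/(√3·V_L) = 1928500/(1.732×575) = 1940 A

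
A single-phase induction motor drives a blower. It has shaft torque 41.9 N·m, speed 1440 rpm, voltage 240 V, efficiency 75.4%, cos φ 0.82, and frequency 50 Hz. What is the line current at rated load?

42.6 A

ω = 2π×1440/60 = 150.8 rad/s; P_out = τω = 41.9 × 150.8 = 6319 W
P_in = P_out / η = 6319 / 0.754 = 8381 W
I = P_in / (V·cosφ) = 8381 / (240 × 0.82) = 42.6 A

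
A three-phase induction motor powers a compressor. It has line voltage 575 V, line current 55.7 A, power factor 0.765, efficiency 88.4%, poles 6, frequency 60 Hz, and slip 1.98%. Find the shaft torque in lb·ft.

225 lb·ft

P_in = √3·V·I·cosφ = 1.732 × 575 × 55.7 × 0.765 = 42436 W
P_out = η·P_in = 0.884 × 42436 = 37513 W
n_s = 120×60/6 = 1200 rpm; n = 1200×(1−0.0198) = 1176 rpm
ω = 2π×1176/60 = 123.2 rad/s
τ = P_out/ω = 37513/123.2 = 304.5 N·m
In lb·ft: 304.5/1.356 = 225 lb·ft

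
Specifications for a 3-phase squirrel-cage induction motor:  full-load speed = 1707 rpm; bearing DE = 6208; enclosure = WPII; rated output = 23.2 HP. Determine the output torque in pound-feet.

71.4 lb·ft

P_out = 23.2 × 746 = 17307 W
ω = 2π × 1707/60 = 178.8 rad/s
τ = P_out/ω = 17307/178.8 = 96.8 N·m
In lb·ft: 96.8/1.356 = 71.4 lb·ft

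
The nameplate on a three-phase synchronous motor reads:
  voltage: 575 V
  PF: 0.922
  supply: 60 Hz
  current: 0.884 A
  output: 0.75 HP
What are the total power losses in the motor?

P_in = √3·V·I·cosφ = 1.732×575×0.884×0.922 = 812 W
P_out = 0.75×746 = 560 W
Losses = P_in − P_out = 812 − 560 = 252 W

252 W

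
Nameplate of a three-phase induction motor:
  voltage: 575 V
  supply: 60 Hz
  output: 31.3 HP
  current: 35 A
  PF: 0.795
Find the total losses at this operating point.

P_in = √3·V·I·cosφ = 1.732×575×35×0.795 = 27711 W
P_out = 31.3×746 = 23350 W
Losses = P_in − P_out = 27711 − 23350 = 4361 W

4360 W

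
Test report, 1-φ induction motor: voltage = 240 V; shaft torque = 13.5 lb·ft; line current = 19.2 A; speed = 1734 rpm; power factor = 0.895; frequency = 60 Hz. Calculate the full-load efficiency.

τ = 13.5 lb·ft × 1.356 = 18.31 N·m
ω = 2π × 1734/60 = 181.6 rad/s; P_out = τω = 18.31 × 181.6 = 3325 W
P_in = V·I·cosφ = 240 × 19.2 × 0.895 = 4124 W
η = P_out / P_in = 3325 / 4124 = 0.806 = 80.6%

80.6 %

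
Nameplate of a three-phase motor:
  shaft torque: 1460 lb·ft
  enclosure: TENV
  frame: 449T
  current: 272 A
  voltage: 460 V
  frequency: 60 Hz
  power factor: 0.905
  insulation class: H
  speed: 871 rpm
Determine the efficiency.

92.1 %

τ = 1460 lb·ft × 1.356 = 1980 N·m
ω = 2π × 871/60 = 91.21 rad/s; P_out = τω = 1980 × 91.21 = 180596 W
P_in = √3·V_L·I_L·cosφ = 1.732 × 460 × 272 × 0.905 = 196121 W
η = P_out / P_in = 180596 / 196121 = 0.921 = 92.1%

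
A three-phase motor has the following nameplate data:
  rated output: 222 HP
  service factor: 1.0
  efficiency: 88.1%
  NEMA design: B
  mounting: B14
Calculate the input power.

188 kW

P_out = 222 × 746 = 165612 W
P_in = P_out/η = 165612/0.881 = 187982 W = 188 kW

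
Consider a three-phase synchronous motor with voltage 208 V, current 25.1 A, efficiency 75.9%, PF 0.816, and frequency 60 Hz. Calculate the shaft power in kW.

P_in = √3·V·I·cosφ = 1.732 × 208 × 25.1 × 0.816 = 7379 W
P_out = η·P_in = 0.759 × 7379 = 5601 W

5.6 kW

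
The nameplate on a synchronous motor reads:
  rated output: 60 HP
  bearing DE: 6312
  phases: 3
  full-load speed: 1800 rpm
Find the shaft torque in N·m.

237 N·m

P_out = 60 × 746 = 44760 W
ω = 2π × 1800/60 = 188.5 rad/s
τ = P_out/ω = 44760/188.5 = 237 N·m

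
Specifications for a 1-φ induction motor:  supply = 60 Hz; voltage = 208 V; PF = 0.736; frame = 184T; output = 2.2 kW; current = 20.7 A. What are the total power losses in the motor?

969 W

P_in = V·I·cosφ = 208×20.7×0.736 = 3169 W
P_out = 2200 W
Losses = P_in − P_out = 3169 − 2200 = 969 W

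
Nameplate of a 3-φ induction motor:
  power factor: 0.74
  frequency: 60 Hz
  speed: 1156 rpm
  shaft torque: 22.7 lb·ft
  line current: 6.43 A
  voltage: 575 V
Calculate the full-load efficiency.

τ = 22.7 lb·ft × 1.356 = 30.78 N·m
ω = 2π × 1156/60 = 121.1 rad/s; P_out = τω = 30.78 × 121.1 = 3727 W
P_in = √3·V_L·I_L·cosφ = 1.732 × 575 × 6.43 × 0.74 = 4739 W
η = P_out / P_in = 3727 / 4739 = 0.786 = 78.6%

78.6 %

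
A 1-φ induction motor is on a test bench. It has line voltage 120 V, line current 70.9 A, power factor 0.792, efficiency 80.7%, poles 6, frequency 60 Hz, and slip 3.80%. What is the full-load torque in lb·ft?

P_in = V·I·cosφ = 120 × 70.9 × 0.792 = 6738 W
P_out = η·P_in = 0.807 × 6738 = 5438 W
n_s = 120×60/6 = 1200 rpm; n = 1200×(1−0.038) = 1154 rpm
ω = 2π×1154/60 = 120.8 rad/s
τ = P_out/ω = 5438/120.8 = 45.02 N·m
In lb·ft: 45.02/1.356 = 33.2 lb·ft

33.2 lb·ft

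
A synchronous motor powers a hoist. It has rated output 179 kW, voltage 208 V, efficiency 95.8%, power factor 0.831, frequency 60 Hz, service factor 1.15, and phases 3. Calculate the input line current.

P_out = 179 kW = 179000 W
P_in = P_out / η = 179000 / 0.958 = 186848 W
I_L = P_in / (√3·V_L·cosφ) = 186848 / (1.732 × 208 × 0.831) = 624 A

624 A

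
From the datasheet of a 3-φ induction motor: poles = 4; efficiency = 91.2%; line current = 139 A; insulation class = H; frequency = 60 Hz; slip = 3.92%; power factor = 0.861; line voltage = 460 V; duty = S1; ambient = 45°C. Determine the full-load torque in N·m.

480 N·m

P_in = √3·V·I·cosφ = 1.732 × 460 × 139 × 0.861 = 95351 W
P_out = η·P_in = 0.912 × 95351 = 86960 W
n_s = 120×60/4 = 1800 rpm; n = 1800×(1−0.0392) = 1729 rpm
ω = 2π×1729/60 = 181.1 rad/s
τ = P_out/ω = 86960/181.1 = 480 N·m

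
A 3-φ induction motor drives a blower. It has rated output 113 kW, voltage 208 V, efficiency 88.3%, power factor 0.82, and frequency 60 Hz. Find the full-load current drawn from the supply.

P_out = 113 kW = 113000 W
P_in = P_out / η = 113000 / 0.883 = 127973 W
I_L = P_in / (√3·V_L·cosφ) = 127973 / (1.732 × 208 × 0.82) = 433 A

433 A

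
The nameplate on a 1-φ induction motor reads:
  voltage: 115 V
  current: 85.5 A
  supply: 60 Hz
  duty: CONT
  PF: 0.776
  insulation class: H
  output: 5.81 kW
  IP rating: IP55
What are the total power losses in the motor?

P_in = V·I·cosφ = 115×85.5×0.776 = 7630 W
P_out = 5810 W
Losses = P_in − P_out = 7630 − 5810 = 1820 W

1820 W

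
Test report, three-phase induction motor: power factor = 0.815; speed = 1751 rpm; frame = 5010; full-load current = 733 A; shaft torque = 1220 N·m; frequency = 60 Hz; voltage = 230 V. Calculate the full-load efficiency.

ω = 2π × 1751/60 = 183.4 rad/s; P_out = τω = 1220 × 183.4 = 223748 W
P_in = √3·V_L·I_L·cosφ = 1.732 × 230 × 733 × 0.815 = 237978 W
η = P_out / P_in = 223748 / 237978 = 0.940 = 94.0%

94.0 %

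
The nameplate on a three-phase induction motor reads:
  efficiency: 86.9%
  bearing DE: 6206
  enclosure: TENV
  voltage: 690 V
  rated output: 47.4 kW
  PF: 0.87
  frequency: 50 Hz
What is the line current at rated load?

P_out = 47.4 kW = 47400 W
P_in = P_out / η = 47400 / 0.869 = 54545 W
I_L = P_in / (√3·V_L·cosφ) = 54545 / (1.732 × 690 × 0.87) = 52.5 A

52.5 A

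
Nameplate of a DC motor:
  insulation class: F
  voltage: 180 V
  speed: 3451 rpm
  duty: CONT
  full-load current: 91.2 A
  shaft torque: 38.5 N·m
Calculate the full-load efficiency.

ω = 2π × 3451/60 = 361.4 rad/s; P_out = τω = 38.5 × 361.4 = 13914 W
P_in = V·I = 180 × 91.2 = 16416 W
η = P_out / P_in = 13914 / 16416 = 0.848 = 84.8%

84.8 %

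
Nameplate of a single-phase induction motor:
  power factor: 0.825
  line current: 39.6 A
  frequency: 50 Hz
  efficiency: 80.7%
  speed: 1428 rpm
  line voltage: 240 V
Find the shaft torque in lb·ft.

31.2 lb·ft

P_in = V·I·cosφ = 240 × 39.6 × 0.825 = 7841 W
P_out = η·P_in = 0.807 × 7841 = 6328 W
n = 1428 rpm
ω = 2π×1428/60 = 149.5 rad/s
τ = P_out/ω = 6328/149.5 = 42.33 N·m
In lb·ft: 42.33/1.356 = 31.2 lb·ft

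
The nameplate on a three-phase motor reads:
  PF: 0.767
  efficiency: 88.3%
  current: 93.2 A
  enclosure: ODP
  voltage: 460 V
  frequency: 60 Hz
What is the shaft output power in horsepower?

P_in = √3·V·I·cosφ = 1.732 × 460 × 93.2 × 0.767 = 56953 W
P_out = η·P_in = 0.883 × 56953 = 50289 W
= 50289/746 = 67.4 HP

67.4 HP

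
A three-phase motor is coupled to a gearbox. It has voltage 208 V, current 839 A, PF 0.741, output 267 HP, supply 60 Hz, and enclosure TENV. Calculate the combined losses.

P_in = √3·V·I·cosφ = 1.732×208×839×0.741 = 223971 W
P_out = 267×746 = 199182 W
Losses = P_in − P_out = 223971 − 199182 = 24789 W

24800 W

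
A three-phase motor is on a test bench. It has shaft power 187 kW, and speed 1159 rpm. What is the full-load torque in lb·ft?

1140 lb·ft

ω = 2π × 1159/60 = 121.4 rad/s
τ = P/ω = 187000/121.4 = 1540 N·m
In lb·ft: 1540/1.356 = 1140 lb·ft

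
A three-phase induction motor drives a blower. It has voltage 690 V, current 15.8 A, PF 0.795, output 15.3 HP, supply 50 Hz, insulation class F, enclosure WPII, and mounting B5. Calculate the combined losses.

3600 W

P_in = √3·V·I·cosφ = 1.732×690×15.8×0.795 = 15011 W
P_out = 15.3×746 = 11414 W
Losses = P_in − P_out = 15011 − 11414 = 3597 W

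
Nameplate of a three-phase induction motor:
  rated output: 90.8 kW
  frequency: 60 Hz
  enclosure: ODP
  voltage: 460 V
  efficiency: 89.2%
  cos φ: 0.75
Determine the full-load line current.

P_out = 90.8 kW = 90800 W
P_in = P_out / η = 90800 / 0.892 = 101794 W
I_L = P_in / (√3·V_L·cosφ) = 101794 / (1.732 × 460 × 0.75) = 170 A

170 A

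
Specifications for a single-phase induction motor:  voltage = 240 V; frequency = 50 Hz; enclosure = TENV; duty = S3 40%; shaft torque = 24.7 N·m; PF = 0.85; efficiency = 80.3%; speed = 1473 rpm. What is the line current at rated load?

23.3 A

ω = 2π×1473/60 = 154.3 rad/s; P_out = τω = 24.7 × 154.3 = 3811 W
P_in = P_out / η = 3811 / 0.803 = 4746 W
I = P_in / (V·cosφ) = 4746 / (240 × 0.85) = 23.3 A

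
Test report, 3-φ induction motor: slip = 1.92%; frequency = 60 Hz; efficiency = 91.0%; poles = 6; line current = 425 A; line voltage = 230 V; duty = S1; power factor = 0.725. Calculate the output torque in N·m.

906 N·m

P_in = √3·V·I·cosφ = 1.732 × 230 × 425 × 0.725 = 122745 W
P_out = η·P_in = 0.91 × 122745 = 111698 W
n_s = 120×60/6 = 1200 rpm; n = 1200×(1−0.0192) = 1177 rpm
ω = 2π×1177/60 = 123.3 rad/s
τ = P_out/ω = 111698/123.3 = 906 N·m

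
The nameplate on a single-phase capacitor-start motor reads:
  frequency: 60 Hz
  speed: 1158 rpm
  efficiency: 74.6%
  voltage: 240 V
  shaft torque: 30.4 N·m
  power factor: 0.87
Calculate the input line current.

ω = 2π×1158/60 = 121.3 rad/s; P_out = τω = 30.4 × 121.3 = 3688 W
P_in = P_out / η = 3688 / 0.746 = 4944 W
I = P_in / (V·cosφ) = 4944 / (240 × 0.87) = 23.7 A

23.7 A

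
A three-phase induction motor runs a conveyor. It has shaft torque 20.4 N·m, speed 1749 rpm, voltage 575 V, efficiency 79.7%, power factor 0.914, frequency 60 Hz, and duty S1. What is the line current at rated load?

5.15 A

ω = 2π×1749/60 = 183.2 rad/s; P_out = τω = 20.4 × 183.2 = 3737 W
P_in = P_out / η = 3737 / 0.797 = 4689 W
I_L = P_in / (√3·V_L·cosφ) = 4689 / (1.732 × 575 × 0.914) = 5.15 A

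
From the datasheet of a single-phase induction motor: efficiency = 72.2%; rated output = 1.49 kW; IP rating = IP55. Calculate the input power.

P_out = 1490 W
P_in = P_out/η = 1490/0.722 = 2064 W = 2.06 kW

2.06 kW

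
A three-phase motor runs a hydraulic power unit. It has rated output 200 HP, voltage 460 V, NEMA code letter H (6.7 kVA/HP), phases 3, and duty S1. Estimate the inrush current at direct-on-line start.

1680 A

S_LR = 6.7 × 200 = 1340 kVA
I_LR = S_LR/(√3·V_L) = 1340000/(1.732×460) = 1680 A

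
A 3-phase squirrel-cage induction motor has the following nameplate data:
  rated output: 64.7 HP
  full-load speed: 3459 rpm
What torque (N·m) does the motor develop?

133 N·m

P_out = 64.7 × 746 = 48266 W
ω = 2π × 3459/60 = 362.2 rad/s
τ = P_out/ω = 48266/362.2 = 133 N·m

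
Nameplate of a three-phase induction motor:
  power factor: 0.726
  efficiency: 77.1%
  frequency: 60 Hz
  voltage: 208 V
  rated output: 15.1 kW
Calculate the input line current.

P_out = 15.1 kW = 15100 W
P_in = P_out / η = 15100 / 0.771 = 19585 W
I_L = P_in / (√3·V_L·cosφ) = 19585 / (1.732 × 208 × 0.726) = 74.9 A

74.9 A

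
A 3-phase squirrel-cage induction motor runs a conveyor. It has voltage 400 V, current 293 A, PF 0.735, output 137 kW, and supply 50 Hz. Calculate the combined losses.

P_in = √3·V·I·cosφ = 1.732×400×293×0.735 = 149198 W
P_out = 137000 W
Losses = P_in − P_out = 149198 − 137000 = 12198 W

12200 W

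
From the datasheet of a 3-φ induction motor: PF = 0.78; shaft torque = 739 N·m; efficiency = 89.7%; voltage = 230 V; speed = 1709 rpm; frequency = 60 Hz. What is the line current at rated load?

475 A

ω = 2π×1709/60 = 179 rad/s; P_out = τω = 739 × 179 = 132281 W
P_in = P_out / η = 132281 / 0.897 = 147470 W
I_L = P_in / (√3·V_L·cosφ) = 147470 / (1.732 × 230 × 0.78) = 475 A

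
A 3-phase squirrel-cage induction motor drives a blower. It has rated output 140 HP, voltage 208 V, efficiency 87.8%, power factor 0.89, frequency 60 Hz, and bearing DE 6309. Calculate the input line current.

371 A

P_out = 140 × 746 = 104440 W
P_in = P_out / η = 104440 / 0.878 = 118952 W
I_L = P_in / (√3·V_L·cosφ) = 118952 / (1.732 × 208 × 0.89) = 371 A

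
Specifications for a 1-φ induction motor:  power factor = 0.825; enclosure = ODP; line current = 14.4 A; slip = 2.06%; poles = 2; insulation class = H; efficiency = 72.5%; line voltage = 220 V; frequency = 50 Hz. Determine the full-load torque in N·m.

P_in = V·I·cosφ = 220 × 14.4 × 0.825 = 2614 W
P_out = η·P_in = 0.725 × 2614 = 1895 W
n_s = 120×50/2 = 3000 rpm; n = 3000×(1−0.0206) = 2938 rpm
ω = 2π×2938/60 = 307.7 rad/s
τ = P_out/ω = 1895/307.7 = 6.16 N·m

6.16 N·m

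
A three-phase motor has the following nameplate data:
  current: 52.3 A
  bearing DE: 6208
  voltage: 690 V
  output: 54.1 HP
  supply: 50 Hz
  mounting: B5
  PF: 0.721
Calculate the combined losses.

P_in = √3·V·I·cosφ = 1.732×690×52.3×0.721 = 45064 W
P_out = 54.1×746 = 40359 W
Losses = P_in − P_out = 45064 − 40359 = 4705 W

4710 W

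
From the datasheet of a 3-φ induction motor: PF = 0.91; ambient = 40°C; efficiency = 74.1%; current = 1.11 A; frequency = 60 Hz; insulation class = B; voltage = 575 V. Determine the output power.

P_in = √3·V·I·cosφ = 1.732 × 575 × 1.11 × 0.91 = 1006 W
P_out = η·P_in = 0.741 × 1006 = 745 W

0.745 kW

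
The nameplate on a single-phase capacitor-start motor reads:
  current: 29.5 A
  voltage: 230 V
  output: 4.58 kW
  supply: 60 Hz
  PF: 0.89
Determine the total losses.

P_in = V·I·cosφ = 230×29.5×0.89 = 6039 W
P_out = 4580 W
Losses = P_in − P_out = 6039 − 4580 = 1459 W

1.46 kW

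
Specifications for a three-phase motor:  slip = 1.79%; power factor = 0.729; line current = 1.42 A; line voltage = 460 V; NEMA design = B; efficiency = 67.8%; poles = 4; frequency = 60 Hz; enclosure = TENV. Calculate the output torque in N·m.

3.02 N·m

P_in = √3·V·I·cosφ = 1.732 × 460 × 1.42 × 0.729 = 825 W
P_out = η·P_in = 0.678 × 825 = 559 W
n_s = 120×60/4 = 1800 rpm; n = 1800×(1−0.0179) = 1768 rpm
ω = 2π×1768/60 = 185.1 rad/s
τ = P_out/ω = 559/185.1 = 3.02 N·m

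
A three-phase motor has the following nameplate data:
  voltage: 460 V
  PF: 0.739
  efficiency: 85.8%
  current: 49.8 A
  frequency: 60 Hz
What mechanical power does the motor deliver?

P_in = √3·V·I·cosφ = 1.732 × 460 × 49.8 × 0.739 = 29321 W
P_out = η·P_in = 0.858 × 29321 = 25157 W

25.2 kW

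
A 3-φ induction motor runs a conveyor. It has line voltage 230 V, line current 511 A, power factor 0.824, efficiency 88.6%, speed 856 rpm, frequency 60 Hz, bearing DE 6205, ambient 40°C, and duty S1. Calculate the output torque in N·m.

P_in = √3·V·I·cosφ = 1.732 × 230 × 511 × 0.824 = 167735 W
P_out = η·P_in = 0.886 × 167735 = 148613 W
n = 856 rpm
ω = 2π×856/60 = 89.64 rad/s
τ = P_out/ω = 148613/89.64 = 1660 N·m

1660 N·m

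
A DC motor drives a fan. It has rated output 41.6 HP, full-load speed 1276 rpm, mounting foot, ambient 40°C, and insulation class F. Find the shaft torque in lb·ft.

171 lb·ft

P_out = 41.6 × 746 = 31034 W
ω = 2π × 1276/60 = 133.6 rad/s
τ = P_out/ω = 31034/133.6 = 232.3 N·m
In lb·ft: 232.3/1.356 = 171 lb·ft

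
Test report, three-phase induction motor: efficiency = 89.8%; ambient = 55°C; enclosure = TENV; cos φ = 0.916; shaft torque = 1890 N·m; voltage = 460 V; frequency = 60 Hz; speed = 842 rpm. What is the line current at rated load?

254 A

ω = 2π×842/60 = 88.17 rad/s; P_out = τω = 1890 × 88.17 = 166641 W
P_in = P_out / η = 166641 / 0.898 = 185569 W
I_L = P_in / (√3·V_L·cosφ) = 185569 / (1.732 × 460 × 0.916) = 254 A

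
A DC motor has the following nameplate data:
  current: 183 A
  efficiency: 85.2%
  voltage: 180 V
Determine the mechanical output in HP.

P_in = V·I = 180 × 183 = 32940 W
P_out = η·P_in = 0.852 × 32940 = 28065 W
= 28065/746 = 37.6 HP

37.6 HP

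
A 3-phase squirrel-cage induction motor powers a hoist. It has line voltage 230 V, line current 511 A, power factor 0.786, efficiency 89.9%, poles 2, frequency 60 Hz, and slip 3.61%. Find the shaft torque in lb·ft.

P_in = √3·V·I·cosφ = 1.732 × 230 × 511 × 0.786 = 160000 W
P_out = η·P_in = 0.899 × 160000 = 143840 W
n_s = 120×60/2 = 3600 rpm; n = 3600×(1−0.0361) = 3470 rpm
ω = 2π×3470/60 = 363.4 rad/s
τ = P_out/ω = 143840/363.4 = 395.8 N·m
In lb·ft: 395.8/1.356 = 292 lb·ft

292 lb·ft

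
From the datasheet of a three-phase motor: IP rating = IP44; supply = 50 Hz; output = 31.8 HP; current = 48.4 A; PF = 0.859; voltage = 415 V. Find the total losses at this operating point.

6.16 kW

P_in = √3·V·I·cosφ = 1.732×415×48.4×0.859 = 29884 W
P_out = 31.8×746 = 23723 W
Losses = P_in − P_out = 29884 − 23723 = 6161 W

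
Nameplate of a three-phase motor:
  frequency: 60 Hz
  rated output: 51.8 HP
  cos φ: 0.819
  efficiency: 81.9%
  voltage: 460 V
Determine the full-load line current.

72.3 A

P_out = 51.8 × 746 = 38643 W
P_in = P_out / η = 38643 / 0.819 = 47183 W
I_L = P_in / (√3·V_L·cosφ) = 47183 / (1.732 × 460 × 0.819) = 72.3 A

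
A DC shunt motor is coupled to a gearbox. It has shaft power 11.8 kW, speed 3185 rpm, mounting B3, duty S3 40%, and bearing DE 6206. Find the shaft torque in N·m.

35.4 N·m

ω = 2π × 3185/60 = 333.5 rad/s
τ = P/ω = 11800/333.5 = 35.4 N·m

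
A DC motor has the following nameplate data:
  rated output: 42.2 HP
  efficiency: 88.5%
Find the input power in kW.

P_out = 42.2 × 746 = 31481 W
P_in = P_out/η = 31481/0.885 = 35572 W = 35.6 kW

35.6 kW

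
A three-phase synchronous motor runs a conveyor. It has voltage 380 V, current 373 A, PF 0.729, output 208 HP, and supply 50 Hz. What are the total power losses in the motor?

P_in = √3·V·I·cosφ = 1.732×380×373×0.729 = 178965 W
P_out = 208×746 = 155168 W
Losses = P_in − P_out = 178965 − 155168 = 23797 W

23.8 kW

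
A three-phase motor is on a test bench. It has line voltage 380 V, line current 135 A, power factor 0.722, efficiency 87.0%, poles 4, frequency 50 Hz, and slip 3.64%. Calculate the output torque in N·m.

369 N·m

P_in = √3·V·I·cosφ = 1.732 × 380 × 135 × 0.722 = 64151 W
P_out = η·P_in = 0.87 × 64151 = 55811 W
n_s = 120×50/4 = 1500 rpm; n = 1500×(1−0.0364) = 1445 rpm
ω = 2π×1445/60 = 151.3 rad/s
τ = P_out/ω = 55811/151.3 = 369 N·m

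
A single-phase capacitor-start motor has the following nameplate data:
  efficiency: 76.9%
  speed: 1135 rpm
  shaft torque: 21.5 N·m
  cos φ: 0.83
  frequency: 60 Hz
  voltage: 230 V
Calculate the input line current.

ω = 2π×1135/60 = 118.9 rad/s; P_out = τω = 21.5 × 118.9 = 2556 W
P_in = P_out / η = 2556 / 0.769 = 3324 W
I = P_in / (V·cosφ) = 3324 / (230 × 0.83) = 17.4 A

17.4 A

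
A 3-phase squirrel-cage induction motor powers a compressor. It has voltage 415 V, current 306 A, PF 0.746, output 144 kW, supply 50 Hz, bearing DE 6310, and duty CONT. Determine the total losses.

20.1 kW

P_in = √3·V·I·cosφ = 1.732×415×306×0.746 = 164080 W
P_out = 144000 W
Losses = P_in − P_out = 164080 − 144000 = 20080 W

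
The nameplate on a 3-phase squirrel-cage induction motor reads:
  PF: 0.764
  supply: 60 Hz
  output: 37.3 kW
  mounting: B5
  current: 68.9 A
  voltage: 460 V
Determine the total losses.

4.64 kW

P_in = √3·V·I·cosφ = 1.732×460×68.9×0.764 = 41939 W
P_out = 37300 W
Losses = P_in − P_out = 41939 − 37300 = 4639 W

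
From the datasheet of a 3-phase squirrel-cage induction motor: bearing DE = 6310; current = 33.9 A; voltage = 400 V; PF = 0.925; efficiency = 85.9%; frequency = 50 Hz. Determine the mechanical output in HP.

P_in = √3·V·I·cosφ = 1.732 × 400 × 33.9 × 0.925 = 21724 W
P_out = η·P_in = 0.859 × 21724 = 18661 W
= 18661/746 = 25 HP

25 HP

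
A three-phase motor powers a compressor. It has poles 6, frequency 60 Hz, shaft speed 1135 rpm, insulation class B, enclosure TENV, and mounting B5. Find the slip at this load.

n_s = 120f/p = 120×60/6 = 1200 rpm
s = (n_s − n)/n_s = (1200 − 1135)/1200 = 0.0542

5.42 %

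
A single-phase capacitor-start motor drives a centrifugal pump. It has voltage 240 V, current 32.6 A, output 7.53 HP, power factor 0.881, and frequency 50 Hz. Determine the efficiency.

81.5 %

P_out = 7.53 × 746 = 5617 W
P_in = V·I·cosφ = 240 × 32.6 × 0.881 = 6893 W
η = P_out / P_in = 5617 / 6893 = 0.815 = 81.5%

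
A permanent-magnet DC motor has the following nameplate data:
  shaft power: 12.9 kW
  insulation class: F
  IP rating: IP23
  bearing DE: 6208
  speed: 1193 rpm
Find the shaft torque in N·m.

ω = 2π × 1193/60 = 124.9 rad/s
τ = P/ω = 12900/124.9 = 103 N·m

103 N·m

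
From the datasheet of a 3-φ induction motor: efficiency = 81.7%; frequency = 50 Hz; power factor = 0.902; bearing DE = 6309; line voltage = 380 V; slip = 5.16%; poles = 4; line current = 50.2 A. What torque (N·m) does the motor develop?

P_in = √3·V·I·cosφ = 1.732 × 380 × 50.2 × 0.902 = 29802 W
P_out = η·P_in = 0.817 × 29802 = 24348 W
n_s = 120×50/4 = 1500 rpm; n = 1500×(1−0.0516) = 1423 rpm
ω = 2π×1423/60 = 149 rad/s
τ = P_out/ω = 24348/149 = 163 N·m

163 N·m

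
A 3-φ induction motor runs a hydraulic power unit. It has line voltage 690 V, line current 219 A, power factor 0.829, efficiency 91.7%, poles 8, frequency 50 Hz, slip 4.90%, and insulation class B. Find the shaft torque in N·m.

P_in = √3·V·I·cosφ = 1.732 × 690 × 219 × 0.829 = 216968 W
P_out = η·P_in = 0.917 × 216968 = 198960 W
n_s = 120×50/8 = 750 rpm; n = 750×(1−0.049) = 713 rpm
ω = 2π×713/60 = 74.67 rad/s
τ = P_out/ω = 198960/74.67 = 2660 N·m

2660 N·m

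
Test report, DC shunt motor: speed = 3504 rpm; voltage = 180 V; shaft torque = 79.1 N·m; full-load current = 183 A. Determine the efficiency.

ω = 2π × 3504/60 = 366.9 rad/s; P_out = τω = 79.1 × 366.9 = 29022 W
P_in = V·I = 180 × 183 = 32940 W
η = P_out / P_in = 29022 / 32940 = 0.881 = 88.1%

88.1 %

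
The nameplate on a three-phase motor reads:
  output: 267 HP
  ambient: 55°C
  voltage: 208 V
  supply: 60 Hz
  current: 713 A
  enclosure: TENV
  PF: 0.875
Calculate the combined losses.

25600 W

P_in = √3·V·I·cosφ = 1.732×208×713×0.875 = 224755 W
P_out = 267×746 = 199182 W
Losses = P_in − P_out = 224755 − 199182 = 25573 W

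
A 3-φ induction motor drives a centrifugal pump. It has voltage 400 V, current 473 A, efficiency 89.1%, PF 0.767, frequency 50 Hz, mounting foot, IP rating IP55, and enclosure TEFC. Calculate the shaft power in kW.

224 kW

P_in = √3·V·I·cosφ = 1.732 × 400 × 473 × 0.767 = 251342 W
P_out = η·P_in = 0.891 × 251342 = 223946 W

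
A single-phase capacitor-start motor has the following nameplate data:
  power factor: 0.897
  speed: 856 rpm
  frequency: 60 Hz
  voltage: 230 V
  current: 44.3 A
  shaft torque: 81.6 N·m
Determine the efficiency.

ω = 2π × 856/60 = 89.64 rad/s; P_out = τω = 81.6 × 89.64 = 7315 W
P_in = V·I·cosφ = 230 × 44.3 × 0.897 = 9140 W
η = P_out / P_in = 7315 / 9140 = 0.800 = 80.0%

80.0 %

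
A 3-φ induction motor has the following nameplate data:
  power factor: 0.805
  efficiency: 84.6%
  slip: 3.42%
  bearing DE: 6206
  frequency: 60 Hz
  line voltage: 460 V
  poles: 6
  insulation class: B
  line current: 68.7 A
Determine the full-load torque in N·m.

P_in = √3·V·I·cosφ = 1.732 × 460 × 68.7 × 0.805 = 44061 W
P_out = η·P_in = 0.846 × 44061 = 37276 W
n_s = 120×60/6 = 1200 rpm; n = 1200×(1−0.0342) = 1159 rpm
ω = 2π×1159/60 = 121.4 rad/s
τ = P_out/ω = 37276/121.4 = 307 N·m

307 N·m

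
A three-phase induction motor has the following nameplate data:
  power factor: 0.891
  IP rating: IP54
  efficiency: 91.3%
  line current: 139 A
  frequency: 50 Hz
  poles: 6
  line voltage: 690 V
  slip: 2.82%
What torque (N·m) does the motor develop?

1330 N·m

P_in = √3·V·I·cosφ = 1.732 × 690 × 139 × 0.891 = 148009 W
P_out = η·P_in = 0.913 × 148009 = 135132 W
n_s = 120×50/6 = 1000 rpm; n = 1000×(1−0.0282) = 972 rpm
ω = 2π×972/60 = 101.8 rad/s
τ = P_out/ω = 135132/101.8 = 1330 N·m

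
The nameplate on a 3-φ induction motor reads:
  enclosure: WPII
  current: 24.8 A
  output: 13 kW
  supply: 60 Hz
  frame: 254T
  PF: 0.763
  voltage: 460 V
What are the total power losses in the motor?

2.08 kW

P_in = √3·V·I·cosφ = 1.732×460×24.8×0.763 = 15076 W
P_out = 13000 W
Losses = P_in − P_out = 15076 − 13000 = 2076 W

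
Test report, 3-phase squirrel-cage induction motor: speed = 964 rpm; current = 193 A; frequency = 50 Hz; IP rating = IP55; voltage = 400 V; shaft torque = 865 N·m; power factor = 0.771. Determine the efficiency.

ω = 2π × 964/60 = 100.9 rad/s; P_out = τω = 865 × 100.9 = 87279 W
P_in = √3·V_L·I_L·cosφ = 1.732 × 400 × 193 × 0.771 = 103091 W
η = P_out / P_in = 87279 / 103091 = 0.847 = 84.7%

84.7 %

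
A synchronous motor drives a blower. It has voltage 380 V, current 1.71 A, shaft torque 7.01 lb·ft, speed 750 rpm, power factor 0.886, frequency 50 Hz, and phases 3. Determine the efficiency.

τ = 7.01 lb·ft × 1.356 = 9.506 N·m
ω = 2π × 750/60 = 78.54 rad/s; P_out = τω = 9.506 × 78.54 = 747 W
P_in = √3·V_L·I_L·cosφ = 1.732 × 380 × 1.71 × 0.886 = 997 W
η = P_out / P_in = 747 / 997 = 0.749 = 74.9%

74.9 %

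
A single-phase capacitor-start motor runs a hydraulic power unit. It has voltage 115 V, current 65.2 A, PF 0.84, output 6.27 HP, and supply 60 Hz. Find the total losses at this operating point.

1620 W

P_in = V·I·cosφ = 115×65.2×0.84 = 6298 W
P_out = 6.27×746 = 4677 W
Losses = P_in − P_out = 6298 − 4677 = 1621 W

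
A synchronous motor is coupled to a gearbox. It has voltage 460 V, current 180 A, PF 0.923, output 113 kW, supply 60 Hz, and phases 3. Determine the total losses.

19400 W

P_in = √3·V·I·cosφ = 1.732×460×180×0.923 = 132367 W
P_out = 113000 W
Losses = P_in − P_out = 132367 − 113000 = 19367 W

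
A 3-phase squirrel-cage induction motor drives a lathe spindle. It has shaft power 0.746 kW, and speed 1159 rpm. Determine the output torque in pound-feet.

4.53 lb·ft

ω = 2π × 1159/60 = 121.4 rad/s
τ = P/ω = 746/121.4 = 6.145 N·m
In lb·ft: 6.145/1.356 = 4.53 lb·ft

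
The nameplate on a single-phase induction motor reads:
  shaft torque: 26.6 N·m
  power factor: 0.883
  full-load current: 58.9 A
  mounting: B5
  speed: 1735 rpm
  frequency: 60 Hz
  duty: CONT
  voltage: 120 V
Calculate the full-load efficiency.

77.4 %

ω = 2π × 1735/60 = 181.7 rad/s; P_out = τω = 26.6 × 181.7 = 4833 W
P_in = V·I·cosφ = 120 × 58.9 × 0.883 = 6241 W
η = P_out / P_in = 4833 / 6241 = 0.774 = 77.4%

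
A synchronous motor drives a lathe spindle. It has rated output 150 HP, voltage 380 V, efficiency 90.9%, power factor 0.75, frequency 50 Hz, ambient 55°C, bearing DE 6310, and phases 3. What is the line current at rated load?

P_out = 150 × 746 = 111900 W
P_in = P_out / η = 111900 / 0.909 = 123102 W
I_L = P_in / (√3·V_L·cosφ) = 123102 / (1.732 × 380 × 0.75) = 249 A

249 A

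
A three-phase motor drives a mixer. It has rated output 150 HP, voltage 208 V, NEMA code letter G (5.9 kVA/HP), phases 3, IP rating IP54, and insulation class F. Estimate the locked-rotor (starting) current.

S_LR = 5.9 × 150 = 885 kVA
I_LR = S_LR/(√3·V_L) = 885000/(1.732×208) = 2460 A

2460 A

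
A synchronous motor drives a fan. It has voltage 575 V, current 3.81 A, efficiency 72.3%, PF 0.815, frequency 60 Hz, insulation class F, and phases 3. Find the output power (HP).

3 HP

P_in = √3·V·I·cosφ = 1.732 × 575 × 3.81 × 0.815 = 3092 W
P_out = η·P_in = 0.723 × 3092 = 2236 W
= 2236/746 = 3 HP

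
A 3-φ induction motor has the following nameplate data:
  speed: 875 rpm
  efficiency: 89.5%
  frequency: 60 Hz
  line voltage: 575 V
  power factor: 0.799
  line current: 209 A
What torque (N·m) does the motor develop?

1620 N·m

P_in = √3·V·I·cosφ = 1.732 × 575 × 209 × 0.799 = 166306 W
P_out = η·P_in = 0.895 × 166306 = 148844 W
n = 875 rpm
ω = 2π×875/60 = 91.63 rad/s
τ = P_out/ω = 148844/91.63 = 1620 N·m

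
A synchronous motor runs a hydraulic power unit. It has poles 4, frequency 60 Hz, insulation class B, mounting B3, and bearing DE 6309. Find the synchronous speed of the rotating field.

n_s = 120f/p = 120×60/4 = 1800 rpm

1800 rpm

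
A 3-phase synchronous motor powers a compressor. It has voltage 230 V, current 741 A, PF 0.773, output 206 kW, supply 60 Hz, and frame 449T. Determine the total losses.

P_in = √3·V·I·cosφ = 1.732×230×741×0.773 = 228178 W
P_out = 206000 W
Losses = P_in − P_out = 228178 − 206000 = 22178 W

22.2 kW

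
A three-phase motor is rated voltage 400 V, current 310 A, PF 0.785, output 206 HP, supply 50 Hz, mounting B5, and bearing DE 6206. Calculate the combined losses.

P_in = √3·V·I·cosφ = 1.732×400×310×0.785 = 168593 W
P_out = 206×746 = 153676 W
Losses = P_in − P_out = 168593 − 153676 = 14917 W

14.9 kW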